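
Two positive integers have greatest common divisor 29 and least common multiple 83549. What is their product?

For any two positive integers, gcd × lcm = product = 29 × 83549 = 2422921.

2422921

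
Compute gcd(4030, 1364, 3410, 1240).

62

4030 = 2 × 5 × 13 × 31
1364 = 2^2 × 11 × 31
3410 = 2 × 5 × 11 × 31
1240 = 2^3 × 5 × 31
gcd(4030, 1364, 3410, 1240) = 2 × 31 = 62.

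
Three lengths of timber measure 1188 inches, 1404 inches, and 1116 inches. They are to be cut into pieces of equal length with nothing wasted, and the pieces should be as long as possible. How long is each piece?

36 inches

Each piece length must divide every original length, so the longest possible is gcd(1188, 1404, 1116).
1188 = 2^2 × 3^3 × 11
1404 = 2^2 × 3^3 × 13
1116 = 2^2 × 3^2 × 31
gcd(1188, 1404, 1116) = 2^2 × 3^2 = 36.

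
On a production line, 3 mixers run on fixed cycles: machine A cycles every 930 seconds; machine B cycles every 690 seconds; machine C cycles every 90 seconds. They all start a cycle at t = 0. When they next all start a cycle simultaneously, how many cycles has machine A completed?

They are all back at their starting positions together after one LCM of the periods.
930 = 2 × 3 × 5 × 31
690 = 2 × 3 × 5 × 23
90 = 2 × 3^2 × 5
LCM(930, 690, 90) = 2 × 3^2 × 5 × 23 × 31 = 64170.
Cycles for period 930: 64170 / 930 = 69.

69 cycles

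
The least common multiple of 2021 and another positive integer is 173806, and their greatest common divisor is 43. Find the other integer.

gcd × lcm = product of the two integers, so the other integer is (43 × 173806) / 2021 = 3698.

3698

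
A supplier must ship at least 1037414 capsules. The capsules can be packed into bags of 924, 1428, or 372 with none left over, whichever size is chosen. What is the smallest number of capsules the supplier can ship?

The number of capsules must be a common multiple of 924, 1428, and 372, so a multiple of their LCM.
924 = 2^2 × 3 × 7 × 11
1428 = 2^2 × 3 × 7 × 17
372 = 2^2 × 3 × 31
LCM(924, 1428, 372) = 2^2 × 3 × 7 × 11 × 17 × 31 = 486948.
Smallest multiple of 486948 that is ≥ 1037414: ⌈1037414/486948⌉ × 486948 = 3 × 486948 = 1460844.

1460844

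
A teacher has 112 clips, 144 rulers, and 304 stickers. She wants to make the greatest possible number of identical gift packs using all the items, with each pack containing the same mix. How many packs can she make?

The pack count must divide each quantity, so the greatest is gcd(112, 144, 304).
112 = 2^4 × 7
144 = 2^4 × 3^2
304 = 2^4 × 19
gcd(112, 144, 304) = 2^4 = 16.

16 packs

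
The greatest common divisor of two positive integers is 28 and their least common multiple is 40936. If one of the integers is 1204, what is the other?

952

For two integers, gcd × lcm = product, so the other is (28 × 40936) / 1204 = 1146208 / 1204 = 952.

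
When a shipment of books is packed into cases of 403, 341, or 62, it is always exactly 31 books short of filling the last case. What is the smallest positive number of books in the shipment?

8835

Being 31 short of a full case of size k means N ≡ −31 (mod k), i.e. N + 31 is a multiple of each size.
403 = 13 × 31
341 = 11 × 31
62 = 2 × 31
LCM(403, 341, 62) = 2 × 11 × 13 × 31 = 8866.
Smallest positive N is 8866 − 31 = 8835.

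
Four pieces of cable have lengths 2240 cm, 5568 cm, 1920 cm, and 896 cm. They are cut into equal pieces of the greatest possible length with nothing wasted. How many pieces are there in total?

Piece length = gcd(2240, 5568, 1920, 896).
2240 = 2^6 × 5 × 7
5568 = 2^6 × 3 × 29
1920 = 2^7 × 3 × 5
896 = 2^7 × 7
gcd(2240, 5568, 1920, 896) = 2^6 = 64.
Total pieces = 2240/64 + 5568/64 + 1920/64 + 896/64 = 35 + 87 + 30 + 14 = 166.

166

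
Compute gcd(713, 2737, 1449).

713 = 23 × 31
2737 = 7 × 17 × 23
1449 = 3^2 × 7 × 23
gcd(713, 2737, 1449) = 23.

23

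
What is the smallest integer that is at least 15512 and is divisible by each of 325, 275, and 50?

The integer must be a common multiple of 325, 275, and 50, so a multiple of their LCM.
325 = 5^2 × 13
275 = 5^2 × 11
50 = 2 × 5^2
LCM(325, 275, 50) = 2 × 5^2 × 11 × 13 = 7150.
Smallest multiple of 7150 that is ≥ 15512: ⌈15512/7150⌉ × 7150 = 3 × 7150 = 21450.

21450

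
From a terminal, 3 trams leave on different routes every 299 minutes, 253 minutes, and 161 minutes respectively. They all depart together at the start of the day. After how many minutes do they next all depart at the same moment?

The first simultaneous occurrence is after LCM of the individual periods.
299 = 13 × 23
253 = 11 × 23
161 = 7 × 23
LCM(299, 253, 161) = 7 × 11 × 13 × 23 = 23023.

23023 minutes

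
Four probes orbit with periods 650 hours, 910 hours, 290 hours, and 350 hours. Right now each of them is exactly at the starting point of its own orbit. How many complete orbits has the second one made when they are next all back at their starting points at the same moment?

The first common completion time is the LCM of the periods.
650 = 2 × 5^2 × 13
910 = 2 × 5 × 7 × 13
290 = 2 × 5 × 29
350 = 2 × 5^2 × 7
LCM(650, 910, 290, 350) = 2 × 5^2 × 7 × 13 × 29 = 131950.
Orbits for period 910: 131950 / 910 = 145.

145 orbits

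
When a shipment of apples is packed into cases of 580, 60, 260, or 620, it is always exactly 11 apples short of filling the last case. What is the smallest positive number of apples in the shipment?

701209

Being 11 short of a full case of size k means N ≡ −11 (mod k), i.e. N + 11 is a multiple of each size.
580 = 2^2 × 5 × 29
60 = 2^2 × 3 × 5
260 = 2^2 × 5 × 13
620 = 2^2 × 5 × 31
LCM(580, 60, 260, 620) = 2^2 × 3 × 5 × 13 × 29 × 31 = 701220.
Smallest positive N is 701220 − 11 = 701209.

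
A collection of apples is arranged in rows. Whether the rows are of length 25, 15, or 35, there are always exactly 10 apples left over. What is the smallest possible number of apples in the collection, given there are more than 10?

N − 10 must be a common multiple of 25, 15, and 35.
25 = 5^2
15 = 3 × 5
35 = 5 × 7
LCM(25, 15, 35) = 3 × 5^2 × 7 = 525.
Smallest N > 10 is LCM + 10 = 525 + 10 = 535.

535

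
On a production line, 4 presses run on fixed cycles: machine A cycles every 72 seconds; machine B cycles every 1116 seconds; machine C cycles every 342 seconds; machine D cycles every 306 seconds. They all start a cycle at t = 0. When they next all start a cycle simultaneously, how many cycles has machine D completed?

2356 cycles

They are all back at their starting positions together after one LCM of the periods.
72 = 2^3 × 3^2
1116 = 2^2 × 3^2 × 31
342 = 2 × 3^2 × 19
306 = 2 × 3^2 × 17
LCM(72, 1116, 342, 306) = 2^3 × 3^2 × 17 × 19 × 31 = 720936.
Cycles for period 306: 720936 / 306 = 2356.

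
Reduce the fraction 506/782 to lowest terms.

506 = 2 × 11 × 23
782 = 2 × 17 × 23
gcd(506, 782) = 2 × 23 = 46.
Divide numerator and denominator by 46: 506/782 = 11/17.

11/17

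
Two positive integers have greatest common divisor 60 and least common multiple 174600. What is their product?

For any two positive integers, gcd × lcm = product = 60 × 174600 = 10476000.

10476000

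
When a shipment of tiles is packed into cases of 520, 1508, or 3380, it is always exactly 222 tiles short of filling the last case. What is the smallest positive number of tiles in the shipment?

195818

Being 222 short of a full case of size k means N ≡ −222 (mod k), i.e. N + 222 is a multiple of each size.
520 = 2^3 × 5 × 13
1508 = 2^2 × 13 × 29
3380 = 2^2 × 5 × 13^2
LCM(520, 1508, 3380) = 2^3 × 5 × 13^2 × 29 = 196040.
Smallest positive N is 196040 − 222 = 195818.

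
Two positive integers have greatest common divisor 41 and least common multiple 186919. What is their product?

For any two positive integers, gcd × lcm = product = 41 × 186919 = 7663679.

7663679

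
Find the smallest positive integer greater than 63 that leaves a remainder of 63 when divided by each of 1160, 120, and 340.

N − 63 must be a common multiple of 1160, 120, and 340.
1160 = 2^3 × 5 × 29
120 = 2^3 × 3 × 5
340 = 2^2 × 5 × 17
LCM(1160, 120, 340) = 2^3 × 3 × 5 × 17 × 29 = 59160.
Smallest N > 63 is LCM + 63 = 59160 + 63 = 59223.

59223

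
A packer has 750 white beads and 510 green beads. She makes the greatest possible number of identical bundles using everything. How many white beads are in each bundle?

Number of bundles = gcd(750, 510).
750 = 2 × 3 × 5^3
510 = 2 × 3 × 5 × 17
gcd(750, 510) = 2 × 3 × 5 = 30.
white beads per bundle = 750 / 30 = 25.

25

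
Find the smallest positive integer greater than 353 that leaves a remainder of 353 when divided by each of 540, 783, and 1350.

N − 353 must be a common multiple of 540, 783, and 1350.
540 = 2^2 × 3^3 × 5
783 = 3^3 × 29
1350 = 2 × 3^3 × 5^2
LCM(540, 783, 1350) = 2^2 × 3^3 × 5^2 × 29 = 78300.
Smallest N > 353 is LCM + 353 = 78300 + 353 = 78653.

78653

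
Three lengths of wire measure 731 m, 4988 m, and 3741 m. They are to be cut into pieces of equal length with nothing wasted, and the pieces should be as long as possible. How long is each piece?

Each piece length must divide every original length, so the longest possible is gcd(731, 4988, 3741).
731 = 17 × 43
4988 = 2^2 × 29 × 43
3741 = 3 × 29 × 43
gcd(731, 4988, 3741) = 43.

43 m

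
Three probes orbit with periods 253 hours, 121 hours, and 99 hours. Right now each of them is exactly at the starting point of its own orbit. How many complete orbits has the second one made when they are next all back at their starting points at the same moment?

They are all back at their starting positions together after one LCM of the periods.
253 = 11 × 23
121 = 11^2
99 = 3^2 × 11
LCM(253, 121, 99) = 3^2 × 11^2 × 23 = 25047.
Orbits for period 121: 25047 / 121 = 207.

207 orbits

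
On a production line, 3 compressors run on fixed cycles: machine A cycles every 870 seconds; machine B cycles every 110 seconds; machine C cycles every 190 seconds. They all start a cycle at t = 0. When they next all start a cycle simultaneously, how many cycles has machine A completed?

They are all back at their starting positions together after one LCM of the periods.
870 = 2 × 3 × 5 × 29
110 = 2 × 5 × 11
190 = 2 × 5 × 19
LCM(870, 110, 190) = 2 × 3 × 5 × 11 × 19 × 29 = 181830.
Cycles for period 870: 181830 / 870 = 209.

209 cycles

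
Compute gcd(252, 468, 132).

252 = 2^2 × 3^2 × 7
468 = 2^2 × 3^2 × 13
132 = 2^2 × 3 × 11
gcd(252, 468, 132) = 2^2 × 3 = 12.

12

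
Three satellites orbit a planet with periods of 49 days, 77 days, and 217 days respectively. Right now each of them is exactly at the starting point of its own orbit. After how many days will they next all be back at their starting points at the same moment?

They coincide at every common multiple of the periods; the first is the LCM.
49 = 7^2
77 = 7 × 11
217 = 7 × 31
LCM(49, 77, 217) = 7^2 × 11 × 31 = 16709.

16709 days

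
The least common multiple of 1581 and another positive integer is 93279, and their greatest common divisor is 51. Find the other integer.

3009

gcd × lcm = product of the two integers, so the other integer is (51 × 93279) / 1581 = 3009.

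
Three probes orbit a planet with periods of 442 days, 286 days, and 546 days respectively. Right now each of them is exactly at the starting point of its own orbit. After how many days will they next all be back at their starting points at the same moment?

We need the least common multiple of the intervals.
442 = 2 × 13 × 17
286 = 2 × 11 × 13
546 = 2 × 3 × 7 × 13
LCM(442, 286, 546) = 2 × 3 × 7 × 11 × 13 × 17 = 102102.

102102 days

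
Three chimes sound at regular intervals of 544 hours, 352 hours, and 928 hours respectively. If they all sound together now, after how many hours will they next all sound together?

We need the least common multiple of the intervals.
544 = 2^5 × 17
352 = 2^5 × 11
928 = 2^5 × 29
LCM(544, 352, 928) = 2^5 × 11 × 17 × 29 = 173536.

173536 hours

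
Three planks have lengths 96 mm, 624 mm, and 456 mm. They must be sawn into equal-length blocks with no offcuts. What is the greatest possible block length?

The block length must divide every plank, so the greatest is gcd(96, 624, 456).
96 = 2^5 × 3
624 = 2^4 × 3 × 13
456 = 2^3 × 3 × 19
gcd(96, 624, 456) = 2^3 × 3 = 24.

24 mm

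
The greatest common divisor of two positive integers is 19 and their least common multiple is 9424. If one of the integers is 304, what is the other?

For two integers, gcd × lcm = product, so the other is (19 × 9424) / 304 = 179056 / 304 = 589.

589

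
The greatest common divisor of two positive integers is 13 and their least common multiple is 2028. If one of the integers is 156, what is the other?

169

For two integers, gcd × lcm = product, so the other is (13 × 2028) / 156 = 26364 / 156 = 169.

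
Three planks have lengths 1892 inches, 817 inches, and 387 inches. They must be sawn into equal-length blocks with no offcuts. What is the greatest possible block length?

43 inches

The block length must divide every plank, so the greatest is gcd(1892, 817, 387).
1892 = 2^2 × 11 × 43
817 = 19 × 43
387 = 3^2 × 43
gcd(1892, 817, 387) = 43.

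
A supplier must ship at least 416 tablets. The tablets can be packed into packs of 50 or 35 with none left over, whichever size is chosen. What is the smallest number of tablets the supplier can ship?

700

The number of tablets must be a common multiple of 50 and 35, so a multiple of their LCM.
50 = 2 × 5^2
35 = 5 × 7
LCM(50, 35) = 2 × 5^2 × 7 = 350.
Smallest multiple of 350 that is ≥ 416: ⌈416/350⌉ × 350 = 2 × 350 = 700.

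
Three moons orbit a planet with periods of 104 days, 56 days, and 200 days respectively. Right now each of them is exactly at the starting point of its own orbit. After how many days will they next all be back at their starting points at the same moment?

18200 days

We need the least common multiple of the intervals.
104 = 2^3 × 13
56 = 2^3 × 7
200 = 2^3 × 5^2
LCM(104, 56, 200) = 2^3 × 5^2 × 7 × 13 = 18200.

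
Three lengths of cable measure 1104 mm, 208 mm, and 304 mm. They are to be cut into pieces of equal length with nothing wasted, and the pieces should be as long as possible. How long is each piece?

The greatest length dividing all of 1104, 208, and 304 is their gcd.
1104 = 2^4 × 3 × 23
208 = 2^4 × 13
304 = 2^4 × 19
gcd(1104, 208, 304) = 2^4 = 16.

16 mm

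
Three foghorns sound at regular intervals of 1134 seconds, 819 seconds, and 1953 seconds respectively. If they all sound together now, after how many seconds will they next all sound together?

457002 seconds

The first simultaneous occurrence is after LCM of the individual periods.
1134 = 2 × 3^4 × 7
819 = 3^2 × 7 × 13
1953 = 3^2 × 7 × 31
LCM(1134, 819, 1953) = 2 × 3^4 × 7 × 13 × 31 = 457002.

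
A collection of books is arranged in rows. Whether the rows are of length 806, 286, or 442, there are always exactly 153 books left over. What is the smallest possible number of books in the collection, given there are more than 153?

N − 153 must be a common multiple of 806, 286, and 442.
806 = 2 × 13 × 31
286 = 2 × 11 × 13
442 = 2 × 13 × 17
LCM(806, 286, 442) = 2 × 11 × 13 × 17 × 31 = 150722.
Smallest N > 153 is LCM + 153 = 150722 + 153 = 150875.

150875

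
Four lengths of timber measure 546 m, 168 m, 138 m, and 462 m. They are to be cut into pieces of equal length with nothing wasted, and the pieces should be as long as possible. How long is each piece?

6 m

Each piece length must divide every original length, so the longest possible is gcd(546, 168, 138, 462).
546 = 2 × 3 × 7 × 13
168 = 2^3 × 3 × 7
138 = 2 × 3 × 23
462 = 2 × 3 × 7 × 11
gcd(546, 168, 138, 462) = 2 × 3 = 6.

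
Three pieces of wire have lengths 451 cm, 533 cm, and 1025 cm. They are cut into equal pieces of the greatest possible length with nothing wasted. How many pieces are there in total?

Piece length = gcd(451, 533, 1025).
451 = 11 × 41
533 = 13 × 41
1025 = 5^2 × 41
gcd(451, 533, 1025) = 41.
Total pieces = 451/41 + 533/41 + 1025/41 = 11 + 13 + 25 = 49.

49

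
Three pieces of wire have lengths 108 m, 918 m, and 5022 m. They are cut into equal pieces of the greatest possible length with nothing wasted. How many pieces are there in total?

Piece length = gcd(108, 918, 5022).
108 = 2^2 × 3^3
918 = 2 × 3^3 × 17
5022 = 2 × 3^4 × 31
gcd(108, 918, 5022) = 2 × 3^3 = 54.
Total pieces = 108/54 + 918/54 + 5022/54 = 2 + 17 + 93 = 112.

112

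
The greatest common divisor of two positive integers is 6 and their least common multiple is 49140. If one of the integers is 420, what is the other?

702

For two integers, gcd × lcm = product, so the other is (6 × 49140) / 420 = 294840 / 420 = 702.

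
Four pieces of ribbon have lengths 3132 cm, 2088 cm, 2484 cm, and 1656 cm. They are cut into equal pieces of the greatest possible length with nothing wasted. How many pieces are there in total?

Piece length = gcd(3132, 2088, 2484, 1656).
3132 = 2^2 × 3^3 × 29
2088 = 2^3 × 3^2 × 29
2484 = 2^2 × 3^3 × 23
1656 = 2^3 × 3^2 × 23
gcd(3132, 2088, 2484, 1656) = 2^2 × 3^2 = 36.
Total pieces = 3132/36 + 2088/36 + 2484/36 + 1656/36 = 87 + 58 + 69 + 46 = 260.

260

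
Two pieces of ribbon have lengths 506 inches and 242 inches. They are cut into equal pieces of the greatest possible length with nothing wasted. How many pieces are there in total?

34

Piece length = gcd(506, 242).
506 = 2 × 11 × 23
242 = 2 × 11^2
gcd(506, 242) = 2 × 11 = 22.
Total pieces = 506/22 + 242/22 = 23 + 11 = 34.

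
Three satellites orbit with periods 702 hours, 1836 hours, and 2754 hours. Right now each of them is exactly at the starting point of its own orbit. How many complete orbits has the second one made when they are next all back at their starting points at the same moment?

39 orbits

They are all back at their starting positions together after one LCM of the periods.
702 = 2 × 3^3 × 13
1836 = 2^2 × 3^3 × 17
2754 = 2 × 3^4 × 17
LCM(702, 1836, 2754) = 2^2 × 3^4 × 13 × 17 = 71604.
Orbits for period 1836: 71604 / 1836 = 39.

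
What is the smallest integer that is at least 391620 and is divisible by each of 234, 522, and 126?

The integer must be a common multiple of 234, 522, and 126, so a multiple of their LCM.
234 = 2 × 3^2 × 13
522 = 2 × 3^2 × 29
126 = 2 × 3^2 × 7
LCM(234, 522, 126) = 2 × 3^2 × 7 × 13 × 29 = 47502.
Smallest multiple of 47502 that is ≥ 391620: ⌈391620/47502⌉ × 47502 = 9 × 47502 = 427518.

427518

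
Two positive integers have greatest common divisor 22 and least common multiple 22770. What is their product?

For any two positive integers, gcd × lcm = product = 22 × 22770 = 500940.

500940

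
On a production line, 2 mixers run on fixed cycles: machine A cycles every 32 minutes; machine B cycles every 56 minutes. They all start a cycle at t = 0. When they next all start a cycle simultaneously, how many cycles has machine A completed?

7 cycles

All finish a whole number of cycles simultaneously at t = LCM of the periods.
32 = 2^5
56 = 2^3 × 7
LCM(32, 56) = 2^5 × 7 = 224.
Cycles for period 32: 224 / 32 = 7.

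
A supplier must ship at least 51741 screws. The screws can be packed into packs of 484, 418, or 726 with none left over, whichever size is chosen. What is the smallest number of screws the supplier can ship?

The number of screws must be a common multiple of 484, 418, and 726, so a multiple of their LCM.
484 = 2^2 × 11^2
418 = 2 × 11 × 19
726 = 2 × 3 × 11^2
LCM(484, 418, 726) = 2^2 × 3 × 11^2 × 19 = 27588.
Smallest multiple of 27588 that is ≥ 51741: ⌈51741/27588⌉ × 27588 = 2 × 27588 = 55176.

55176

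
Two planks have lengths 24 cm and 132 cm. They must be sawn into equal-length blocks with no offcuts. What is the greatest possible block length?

The block length must divide every plank, so the greatest is gcd(24, 132).
24 = 2^3 × 3
132 = 2^2 × 3 × 11
gcd(24, 132) = 2^2 × 3 = 12.

12 cm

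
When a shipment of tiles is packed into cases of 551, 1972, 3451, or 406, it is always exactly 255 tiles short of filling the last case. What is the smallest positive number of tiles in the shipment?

Being 255 short of a full case of size k means N ≡ −255 (mod k), i.e. N + 255 is a multiple of each size.
551 = 19 × 29
1972 = 2^2 × 17 × 29
3451 = 7 × 17 × 29
406 = 2 × 7 × 29
LCM(551, 1972, 3451, 406) = 2^2 × 7 × 17 × 19 × 29 = 262276.
Smallest positive N is 262276 − 255 = 262021.

262021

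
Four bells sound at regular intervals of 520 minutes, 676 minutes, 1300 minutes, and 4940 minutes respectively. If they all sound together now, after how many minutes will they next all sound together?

642200 minutes

We need the least common multiple of the intervals.
520 = 2^3 × 5 × 13
676 = 2^2 × 13^2
1300 = 2^2 × 5^2 × 13
4940 = 2^2 × 5 × 13 × 19
LCM(520, 676, 1300, 4940) = 2^3 × 5^2 × 13^2 × 19 = 642200.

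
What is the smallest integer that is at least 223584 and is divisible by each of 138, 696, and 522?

The integer must be a common multiple of 138, 696, and 522, so a multiple of their LCM.
138 = 2 × 3 × 23
696 = 2^3 × 3 × 29
522 = 2 × 3^2 × 29
LCM(138, 696, 522) = 2^3 × 3^2 × 23 × 29 = 48024.
Smallest multiple of 48024 that is ≥ 223584: ⌈223584/48024⌉ × 48024 = 5 × 48024 = 240120.

240120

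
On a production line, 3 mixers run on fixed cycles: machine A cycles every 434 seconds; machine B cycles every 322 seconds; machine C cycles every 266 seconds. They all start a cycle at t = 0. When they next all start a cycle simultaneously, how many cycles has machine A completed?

All finish a whole number of cycles simultaneously at t = LCM of the periods.
434 = 2 × 7 × 31
322 = 2 × 7 × 23
266 = 2 × 7 × 19
LCM(434, 322, 266) = 2 × 7 × 19 × 23 × 31 = 189658.
Cycles for period 434: 189658 / 434 = 437.

437 cycles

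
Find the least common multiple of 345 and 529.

345 = 3 × 5 × 23
529 = 23^2
LCM(345, 529) = 3 × 5 × 23^2 = 7935.

7935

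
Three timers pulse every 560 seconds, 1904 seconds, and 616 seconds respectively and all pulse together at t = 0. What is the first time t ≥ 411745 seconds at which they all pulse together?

Joint pulses occur at multiples of LCM(560, 1904, 616).
560 = 2^4 × 5 × 7
1904 = 2^4 × 7 × 17
616 = 2^3 × 7 × 11
LCM(560, 1904, 616) = 2^4 × 5 × 7 × 11 × 17 = 104720.
Smallest multiple of 104720 that is ≥ 411745: ⌈411745/104720⌉ × 104720 = 4 × 104720 = 418880.

418880 seconds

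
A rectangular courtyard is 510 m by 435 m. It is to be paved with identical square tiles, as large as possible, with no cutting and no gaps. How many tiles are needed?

Tile side = gcd(510, 435).
510 = 2 × 3 × 5 × 17
435 = 3 × 5 × 29
gcd(510, 435) = 3 × 5 = 15.
Tiles: (510/15) × (435/15) = 34 × 29 = 986.

986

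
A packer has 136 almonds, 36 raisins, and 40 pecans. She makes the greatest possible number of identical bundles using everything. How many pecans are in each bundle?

Number of bundles = gcd(136, 36, 40).
136 = 2^3 × 17
36 = 2^2 × 3^2
40 = 2^3 × 5
gcd(136, 36, 40) = 2^2 = 4.
pecans per bundle = 40 / 4 = 10.

10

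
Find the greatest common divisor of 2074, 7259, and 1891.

2074 = 2 × 17 × 61
7259 = 7 × 17 × 61
1891 = 31 × 61
gcd(2074, 7259, 1891) = 61.

61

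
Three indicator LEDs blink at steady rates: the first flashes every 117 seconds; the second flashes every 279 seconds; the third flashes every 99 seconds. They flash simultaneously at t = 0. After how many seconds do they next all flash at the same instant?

39897 seconds

They coincide at every common multiple of the periods; the first is the LCM.
117 = 3^2 × 13
279 = 3^2 × 31
99 = 3^2 × 11
LCM(117, 279, 99) = 3^2 × 11 × 13 × 31 = 39897.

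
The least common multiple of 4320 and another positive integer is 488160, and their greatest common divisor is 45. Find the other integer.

gcd × lcm = product of the two integers, so the other integer is (45 × 488160) / 4320 = 5085.

5085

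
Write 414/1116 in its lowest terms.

414 = 2 × 3^2 × 23
1116 = 2^2 × 3^2 × 31
gcd(414, 1116) = 2 × 3^2 = 18.
Divide numerator and denominator by 18: 414/1116 = 23/62.

23/62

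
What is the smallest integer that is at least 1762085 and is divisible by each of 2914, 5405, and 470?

2010660

The integer must be a common multiple of 2914, 5405, and 470, so a multiple of their LCM.
2914 = 2 × 31 × 47
5405 = 5 × 23 × 47
470 = 2 × 5 × 47
LCM(2914, 5405, 470) = 2 × 5 × 23 × 31 × 47 = 335110.
Smallest multiple of 335110 that is ≥ 1762085: ⌈1762085/335110⌉ × 335110 = 6 × 335110 = 2010660.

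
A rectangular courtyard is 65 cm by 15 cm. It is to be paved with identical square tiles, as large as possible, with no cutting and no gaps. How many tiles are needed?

39

Tile side = gcd(65, 15).
65 = 5 × 13
15 = 3 × 5
gcd(65, 15) = 5.
Tiles: (65/5) × (15/5) = 13 × 3 = 39.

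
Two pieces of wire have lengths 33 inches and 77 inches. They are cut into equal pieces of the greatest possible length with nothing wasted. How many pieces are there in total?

10

Piece length = gcd(33, 77).
33 = 3 × 11
77 = 7 × 11
gcd(33, 77) = 11.
Total pieces = 33/11 + 77/11 = 3 + 7 = 10.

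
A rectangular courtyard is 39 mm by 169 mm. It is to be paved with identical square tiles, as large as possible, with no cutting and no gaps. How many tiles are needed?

Tile side = gcd(39, 169).
39 = 3 × 13
169 = 13^2
gcd(39, 169) = 13.
Tiles: (39/13) × (169/13) = 3 × 13 = 39.

39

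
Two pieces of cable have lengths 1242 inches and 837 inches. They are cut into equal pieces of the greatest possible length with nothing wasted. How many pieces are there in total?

77

Piece length = gcd(1242, 837).
1242 = 2 × 3^3 × 23
837 = 3^3 × 31
gcd(1242, 837) = 3^3 = 27.
Total pieces = 1242/27 + 837/27 = 46 + 31 = 77.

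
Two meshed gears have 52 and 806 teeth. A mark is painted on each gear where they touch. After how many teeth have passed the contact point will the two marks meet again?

The first simultaneous occurrence is after LCM of the individual periods.
52 = 2^2 × 13
806 = 2 × 13 × 31
LCM(52, 806) = 2^2 × 13 × 31 = 1612.

1612 teeth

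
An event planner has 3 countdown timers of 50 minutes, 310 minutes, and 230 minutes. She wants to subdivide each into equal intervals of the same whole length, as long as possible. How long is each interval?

The interval must divide each timer length; the longest such is the gcd.
50 = 2 × 5^2
310 = 2 × 5 × 31
230 = 2 × 5 × 23
gcd(50, 310, 230) = 2 × 5 = 10.

10 minutes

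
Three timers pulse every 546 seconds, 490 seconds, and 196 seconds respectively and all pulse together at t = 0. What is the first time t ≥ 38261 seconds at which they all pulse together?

76440 seconds

Joint pulses occur at multiples of LCM(546, 490, 196).
546 = 2 × 3 × 7 × 13
490 = 2 × 5 × 7^2
196 = 2^2 × 7^2
LCM(546, 490, 196) = 2^2 × 3 × 5 × 7^2 × 13 = 38220.
Smallest multiple of 38220 that is ≥ 38261: ⌈38261/38220⌉ × 38220 = 2 × 38220 = 76440.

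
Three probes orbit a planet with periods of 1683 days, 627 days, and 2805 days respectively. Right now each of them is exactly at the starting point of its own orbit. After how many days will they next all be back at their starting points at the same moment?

159885 days

The first simultaneous occurrence is after LCM of the individual periods.
1683 = 3^2 × 11 × 17
627 = 3 × 11 × 19
2805 = 3 × 5 × 11 × 17
LCM(1683, 627, 2805) = 3^2 × 5 × 11 × 17 × 19 = 159885.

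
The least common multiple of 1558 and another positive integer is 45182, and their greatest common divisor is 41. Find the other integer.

1189

gcd × lcm = product of the two integers, so the other integer is (41 × 45182) / 1558 = 1189.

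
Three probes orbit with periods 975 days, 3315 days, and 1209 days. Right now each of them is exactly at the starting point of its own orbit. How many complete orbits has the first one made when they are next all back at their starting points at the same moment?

The first common completion time is the LCM of the periods.
975 = 3 × 5^2 × 13
3315 = 3 × 5 × 13 × 17
1209 = 3 × 13 × 31
LCM(975, 3315, 1209) = 3 × 5^2 × 13 × 17 × 31 = 513825.
Orbits for period 975: 513825 / 975 = 527.

527 orbits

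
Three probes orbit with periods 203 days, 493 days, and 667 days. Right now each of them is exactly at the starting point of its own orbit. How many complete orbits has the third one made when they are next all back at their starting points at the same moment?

They are all back at their starting positions together after one LCM of the periods.
203 = 7 × 29
493 = 17 × 29
667 = 23 × 29
LCM(203, 493, 667) = 7 × 17 × 23 × 29 = 79373.
Orbits for period 667: 79373 / 667 = 119.

119 orbits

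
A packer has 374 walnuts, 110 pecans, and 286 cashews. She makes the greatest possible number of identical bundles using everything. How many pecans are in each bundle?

5

Number of bundles = gcd(374, 110, 286).
374 = 2 × 11 × 17
110 = 2 × 5 × 11
286 = 2 × 11 × 13
gcd(374, 110, 286) = 2 × 11 = 22.
pecans per bundle = 110 / 22 = 5.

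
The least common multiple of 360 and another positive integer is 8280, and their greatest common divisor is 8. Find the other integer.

184

gcd × lcm = product of the two integers, so the other integer is (8 × 8280) / 360 = 184.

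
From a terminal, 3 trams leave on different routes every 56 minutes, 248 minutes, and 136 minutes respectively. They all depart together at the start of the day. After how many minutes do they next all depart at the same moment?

29512 minutes

The first simultaneous occurrence is after LCM of the individual periods.
56 = 2^3 × 7
248 = 2^3 × 31
136 = 2^3 × 17
LCM(56, 248, 136) = 2^3 × 7 × 17 × 31 = 29512.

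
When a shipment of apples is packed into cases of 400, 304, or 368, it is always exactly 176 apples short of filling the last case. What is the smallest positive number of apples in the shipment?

Being 176 short of a full case of size k means N ≡ −176 (mod k), i.e. N + 176 is a multiple of each size.
400 = 2^4 × 5^2
304 = 2^4 × 19
368 = 2^4 × 23
LCM(400, 304, 368) = 2^4 × 5^2 × 19 × 23 = 174800.
Smallest positive N is 174800 − 176 = 174624.

174624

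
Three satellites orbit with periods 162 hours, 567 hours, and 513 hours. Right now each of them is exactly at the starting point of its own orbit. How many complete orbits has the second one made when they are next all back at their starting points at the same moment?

38 orbits

They are all back at their starting positions together after one LCM of the periods.
162 = 2 × 3^4
567 = 3^4 × 7
513 = 3^3 × 19
LCM(162, 567, 513) = 2 × 3^4 × 7 × 19 = 21546.
Orbits for period 567: 21546 / 567 = 38.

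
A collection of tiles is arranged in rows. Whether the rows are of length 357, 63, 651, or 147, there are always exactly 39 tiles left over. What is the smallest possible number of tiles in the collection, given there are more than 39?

N − 39 must be a common multiple of 357, 63, 651, and 147.
357 = 3 × 7 × 17
63 = 3^2 × 7
651 = 3 × 7 × 31
147 = 3 × 7^2
LCM(357, 63, 651, 147) = 3^2 × 7^2 × 17 × 31 = 232407.
Smallest N > 39 is LCM + 39 = 232407 + 39 = 232446.

232446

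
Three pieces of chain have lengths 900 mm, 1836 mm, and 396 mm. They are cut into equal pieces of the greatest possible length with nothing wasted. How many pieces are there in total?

Piece length = gcd(900, 1836, 396).
900 = 2^2 × 3^2 × 5^2
1836 = 2^2 × 3^3 × 17
396 = 2^2 × 3^2 × 11
gcd(900, 1836, 396) = 2^2 × 3^2 = 36.
Total pieces = 900/36 + 1836/36 + 396/36 = 25 + 51 + 11 = 87.

87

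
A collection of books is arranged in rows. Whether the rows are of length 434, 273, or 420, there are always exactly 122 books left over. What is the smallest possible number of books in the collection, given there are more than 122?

169382

N − 122 must be a common multiple of 434, 273, and 420.
434 = 2 × 7 × 31
273 = 3 × 7 × 13
420 = 2^2 × 3 × 5 × 7
LCM(434, 273, 420) = 2^2 × 3 × 5 × 7 × 13 × 31 = 169260.
Smallest N > 122 is LCM + 122 = 169260 + 122 = 169382.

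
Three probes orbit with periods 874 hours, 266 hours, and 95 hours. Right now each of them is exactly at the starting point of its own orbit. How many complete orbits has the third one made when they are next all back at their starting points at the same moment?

They are all back at their starting positions together after one LCM of the periods.
874 = 2 × 19 × 23
266 = 2 × 7 × 19
95 = 5 × 19
LCM(874, 266, 95) = 2 × 5 × 7 × 19 × 23 = 30590.
Orbits for period 95: 30590 / 95 = 322.

322 orbits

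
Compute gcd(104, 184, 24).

8

104 = 2^3 × 13
184 = 2^3 × 23
24 = 2^3 × 3
gcd(104, 184, 24) = 2^3 = 8.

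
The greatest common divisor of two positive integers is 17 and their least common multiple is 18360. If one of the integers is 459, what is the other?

For two integers, gcd × lcm = product, so the other is (17 × 18360) / 459 = 312120 / 459 = 680.

680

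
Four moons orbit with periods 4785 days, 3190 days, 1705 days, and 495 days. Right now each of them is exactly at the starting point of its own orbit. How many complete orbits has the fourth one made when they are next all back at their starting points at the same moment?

The first common completion time is the LCM of the periods.
4785 = 3 × 5 × 11 × 29
3190 = 2 × 5 × 11 × 29
1705 = 5 × 11 × 31
495 = 3^2 × 5 × 11
LCM(4785, 3190, 1705, 495) = 2 × 3^2 × 5 × 11 × 29 × 31 = 890010.
Orbits for period 495: 890010 / 495 = 1798.

1798 orbits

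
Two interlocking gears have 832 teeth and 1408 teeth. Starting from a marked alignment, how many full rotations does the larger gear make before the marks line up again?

All finish a whole number of cycles simultaneously at t = LCM of the periods.
832 = 2^6 × 13
1408 = 2^7 × 11
LCM(832, 1408) = 2^7 × 11 × 13 = 18304.
Rotations for period 1408: 18304 / 1408 = 13.

13 rotations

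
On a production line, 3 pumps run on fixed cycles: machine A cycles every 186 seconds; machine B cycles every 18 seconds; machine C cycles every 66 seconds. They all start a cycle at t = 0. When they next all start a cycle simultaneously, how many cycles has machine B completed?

They are all back at their starting positions together after one LCM of the periods.
186 = 2 × 3 × 31
18 = 2 × 3^2
66 = 2 × 3 × 11
LCM(186, 18, 66) = 2 × 3^2 × 11 × 31 = 6138.
Cycles for period 18: 6138 / 18 = 341.

341 cycles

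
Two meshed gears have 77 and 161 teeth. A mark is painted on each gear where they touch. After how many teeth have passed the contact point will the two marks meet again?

The first simultaneous occurrence is after LCM of the individual periods.
77 = 7 × 11
161 = 7 × 23
LCM(77, 161) = 7 × 11 × 23 = 1771.

1771 teeth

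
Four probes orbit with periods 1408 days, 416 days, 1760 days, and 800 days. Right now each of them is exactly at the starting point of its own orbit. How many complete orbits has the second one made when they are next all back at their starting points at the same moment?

1100 orbits

All finish a whole number of cycles simultaneously at t = LCM of the periods.
1408 = 2^7 × 11
416 = 2^5 × 13
1760 = 2^5 × 5 × 11
800 = 2^5 × 5^2
LCM(1408, 416, 1760, 800) = 2^7 × 5^2 × 11 × 13 = 457600.
Orbits for period 416: 457600 / 416 = 1100.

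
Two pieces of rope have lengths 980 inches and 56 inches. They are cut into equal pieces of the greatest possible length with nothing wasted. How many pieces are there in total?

Piece length = gcd(980, 56).
980 = 2^2 × 5 × 7^2
56 = 2^3 × 7
gcd(980, 56) = 2^2 × 7 = 28.
Total pieces = 980/28 + 56/28 = 35 + 2 = 37.

37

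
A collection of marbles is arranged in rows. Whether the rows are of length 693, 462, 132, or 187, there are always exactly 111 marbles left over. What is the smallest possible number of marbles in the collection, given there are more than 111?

N − 111 must be a common multiple of 693, 462, 132, and 187.
693 = 3^2 × 7 × 11
462 = 2 × 3 × 7 × 11
132 = 2^2 × 3 × 11
187 = 11 × 17
LCM(693, 462, 132, 187) = 2^2 × 3^2 × 7 × 11 × 17 = 47124.
Smallest N > 111 is LCM + 111 = 47124 + 111 = 47235.

47235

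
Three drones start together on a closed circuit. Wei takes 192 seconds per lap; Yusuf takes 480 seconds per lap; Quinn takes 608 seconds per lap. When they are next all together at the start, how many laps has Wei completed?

All finish a whole number of cycles simultaneously at t = LCM of the periods.
192 = 2^6 × 3
480 = 2^5 × 3 × 5
608 = 2^5 × 19
LCM(192, 480, 608) = 2^6 × 3 × 5 × 19 = 18240.
Laps for period 192: 18240 / 192 = 95.

95 laps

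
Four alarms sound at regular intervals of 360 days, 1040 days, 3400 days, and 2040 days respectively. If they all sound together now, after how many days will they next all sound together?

They coincide at every common multiple of the periods; the first is the LCM.
360 = 2^3 × 3^2 × 5
1040 = 2^4 × 5 × 13
3400 = 2^3 × 5^2 × 17
2040 = 2^3 × 3 × 5 × 17
LCM(360, 1040, 3400, 2040) = 2^4 × 3^2 × 5^2 × 13 × 17 = 795600.

795600 days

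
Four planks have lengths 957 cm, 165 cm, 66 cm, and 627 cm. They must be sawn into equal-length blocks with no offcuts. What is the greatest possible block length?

This is the greatest common divisor of 957, 165, 66, and 627.
957 = 3 × 11 × 29
165 = 3 × 5 × 11
66 = 2 × 3 × 11
627 = 3 × 11 × 19
gcd(957, 165, 66, 627) = 3 × 11 = 33.

33 cm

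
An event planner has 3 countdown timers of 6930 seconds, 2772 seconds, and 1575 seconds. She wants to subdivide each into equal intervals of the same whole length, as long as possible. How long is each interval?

The interval must divide each timer length; the longest such is the gcd.
6930 = 2 × 3^2 × 5 × 7 × 11
2772 = 2^2 × 3^2 × 7 × 11
1575 = 3^2 × 5^2 × 7
gcd(6930, 2772, 1575) = 3^2 × 7 = 63.

63 seconds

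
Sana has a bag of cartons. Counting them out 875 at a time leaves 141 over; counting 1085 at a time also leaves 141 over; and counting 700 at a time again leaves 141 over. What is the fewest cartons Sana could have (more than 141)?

N − 141 must be a common multiple of 875, 1085, and 700.
875 = 5^3 × 7
1085 = 5 × 7 × 31
700 = 2^2 × 5^2 × 7
LCM(875, 1085, 700) = 2^2 × 5^3 × 7 × 31 = 108500.
Smallest N > 141 is LCM + 141 = 108500 + 141 = 108641.

108641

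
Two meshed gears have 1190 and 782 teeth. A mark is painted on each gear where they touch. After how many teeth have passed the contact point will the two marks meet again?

27370 teeth

They coincide at every common multiple of the periods; the first is the LCM.
1190 = 2 × 5 × 7 × 17
782 = 2 × 17 × 23
LCM(1190, 782) = 2 × 5 × 7 × 17 × 23 = 27370.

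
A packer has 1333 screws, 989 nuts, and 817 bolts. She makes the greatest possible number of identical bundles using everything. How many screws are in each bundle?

31

Number of bundles = gcd(1333, 989, 817).
1333 = 31 × 43
989 = 23 × 43
817 = 19 × 43
gcd(1333, 989, 817) = 43.
screws per bundle = 1333 / 43 = 31.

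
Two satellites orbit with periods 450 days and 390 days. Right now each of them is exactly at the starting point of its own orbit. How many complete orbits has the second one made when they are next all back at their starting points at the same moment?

15 orbits

All finish a whole number of cycles simultaneously at t = LCM of the periods.
450 = 2 × 3^2 × 5^2
390 = 2 × 3 × 5 × 13
LCM(450, 390) = 2 × 3^2 × 5^2 × 13 = 5850.
Orbits for period 390: 5850 / 390 = 15.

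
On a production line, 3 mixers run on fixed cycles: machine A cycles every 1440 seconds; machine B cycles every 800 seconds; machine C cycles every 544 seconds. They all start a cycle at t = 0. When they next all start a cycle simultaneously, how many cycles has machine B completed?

They are all back at their starting positions together after one LCM of the periods.
1440 = 2^5 × 3^2 × 5
800 = 2^5 × 5^2
544 = 2^5 × 17
LCM(1440, 800, 544) = 2^5 × 3^2 × 5^2 × 17 = 122400.
Cycles for period 800: 122400 / 800 = 153.

153 cycles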